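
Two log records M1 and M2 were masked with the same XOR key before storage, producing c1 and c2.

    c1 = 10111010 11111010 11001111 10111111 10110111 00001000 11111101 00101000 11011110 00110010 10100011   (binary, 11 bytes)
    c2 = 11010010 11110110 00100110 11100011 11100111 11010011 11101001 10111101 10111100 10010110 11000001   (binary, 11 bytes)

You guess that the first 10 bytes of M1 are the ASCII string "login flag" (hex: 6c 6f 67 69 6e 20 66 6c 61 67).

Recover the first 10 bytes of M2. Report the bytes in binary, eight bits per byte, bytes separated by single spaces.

00000100 01100011 10001110 00110101 00111110 11111011 01110010 11111001 00000011 11000011

First, c1 ⊕ c2 = (M1 ⊕ K) ⊕ (M2 ⊕ K) = M1 ⊕ M2, so the key drops out. Then M2 = (M1 ⊕ M2) ⊕ M1 over the first 10 bytes.
byte 0: (ba ⊕ d2) ⊕ 6c = 68 ⊕ 6c = 04
byte 1: (fa ⊕ f6) ⊕ 6f = 0c ⊕ 6f = 63
byte 2: (cf ⊕ 26) ⊕ 67 = e9 ⊕ 67 = 8e
byte 3: (bf ⊕ e3) ⊕ 69 = 5c ⊕ 69 = 35
byte 4: (b7 ⊕ e7) ⊕ 6e = 50 ⊕ 6e = 3e
byte 5: (08 ⊕ d3) ⊕ 20 = db ⊕ 20 = fb
byte 6: (fd ⊕ e9) ⊕ 66 = 14 ⊕ 66 = 72
byte 7: (28 ⊕ bd) ⊕ 6c = 95 ⊕ 6c = f9
byte 8: (de ⊕ bc) ⊕ 61 = 62 ⊕ 61 = 03
byte 9: (32 ⊕ 96) ⊕ 67 = a4 ⊕ 67 = c3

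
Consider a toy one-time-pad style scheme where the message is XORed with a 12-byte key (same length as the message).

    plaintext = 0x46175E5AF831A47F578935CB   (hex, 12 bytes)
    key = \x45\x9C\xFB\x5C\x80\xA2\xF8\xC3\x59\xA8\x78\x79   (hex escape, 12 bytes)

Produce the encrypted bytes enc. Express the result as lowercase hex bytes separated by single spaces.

03 8b a5 06 78 93 5c bc 0e 21 4d b2

XOR is its own inverse, so applying the key byte-wise gives the result directly.
byte 0: 46 ⊕ 45 = 03
byte 1: 17 ⊕ 9c = 8b
byte 2: 5e ⊕ fb = a5
byte 3: 5a ⊕ 5c = 06
byte 4: f8 ⊕ 80 = 78
byte 5: 31 ⊕ a2 = 93
byte 6: a4 ⊕ f8 = 5c
byte 7: 7f ⊕ c3 = bc
byte 8: 57 ⊕ 59 = 0e
byte 9: 89 ⊕ a8 = 21
byte 10: 35 ⊕ 78 = 4d
byte 11: cb ⊕ 79 = b2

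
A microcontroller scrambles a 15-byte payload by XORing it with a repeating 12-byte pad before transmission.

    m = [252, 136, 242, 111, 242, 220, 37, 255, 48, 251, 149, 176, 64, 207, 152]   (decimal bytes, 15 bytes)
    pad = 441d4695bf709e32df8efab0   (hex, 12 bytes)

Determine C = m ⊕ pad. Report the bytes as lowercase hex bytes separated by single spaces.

The 12-byte key repeats, so the effective keystream is 44 1d 46 95 bf 70 9e 32 df 8e fa b0 44 1d 46.
byte 0: fc XOR 44 = b8
byte 1: 88 XOR 1d = 95
byte 2: f2 XOR 46 = b4
byte 3: 6f XOR 95 = fa
byte 4: f2 XOR bf = 4d
byte 5: dc XOR 70 = ac
byte 6: 25 XOR 9e = bb
byte 7: ff XOR 32 = cd
byte 8: 30 XOR df = ef
byte 9: fb XOR 8e = 75
byte 10: 95 XOR fa = 6f
byte 11: b0 XOR b0 = 00
byte 12: 40 XOR 44 = 04
byte 13: cf XOR 1d = d2
byte 14: 98 XOR 46 = de

b8 95 b4 fa 4d ac bb cd ef 75 6f 00 04 d2 de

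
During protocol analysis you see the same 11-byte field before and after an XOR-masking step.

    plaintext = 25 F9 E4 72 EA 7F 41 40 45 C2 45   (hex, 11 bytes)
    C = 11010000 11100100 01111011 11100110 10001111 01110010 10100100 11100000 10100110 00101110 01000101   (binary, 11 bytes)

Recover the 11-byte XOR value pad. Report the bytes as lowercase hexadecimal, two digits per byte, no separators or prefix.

Since C = plaintext ⊕ pad, XORing both sides with plaintext gives pad = plaintext ⊕ C.
25 ^ d0 = f5
f9 ^ e4 = 1d
e4 ^ 7b = 9f
72 ^ e6 = 94
ea ^ 8f = 65
7f ^ 72 = 0d
41 ^ a4 = e5
40 ^ e0 = a0
45 ^ a6 = e3
c2 ^ 2e = ec
45 ^ 45 = 00

f51d9f94650de5a0e3ec00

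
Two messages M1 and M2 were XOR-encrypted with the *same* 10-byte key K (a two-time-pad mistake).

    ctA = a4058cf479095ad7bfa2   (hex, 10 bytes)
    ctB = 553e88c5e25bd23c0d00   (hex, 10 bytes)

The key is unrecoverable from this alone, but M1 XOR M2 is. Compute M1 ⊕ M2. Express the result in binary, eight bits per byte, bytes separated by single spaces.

11110001 00111011 00000100 00110001 10011011 01010010 10001000 11101011 10110010 10100010

ctA ⊕ ctB = (M1 ⊕ K) ⊕ (M2 ⊕ K) = M1 ⊕ M2 — the shared key cancels under XOR.
a4 XOR 55 = f1
05 XOR 3e = 3b
8c XOR 88 = 04
f4 XOR c5 = 31
79 XOR e2 = 9b
09 XOR 5b = 52
5a XOR d2 = 88
d7 XOR 3c = eb
bf XOR 0d = b2
a2 XOR 00 = a2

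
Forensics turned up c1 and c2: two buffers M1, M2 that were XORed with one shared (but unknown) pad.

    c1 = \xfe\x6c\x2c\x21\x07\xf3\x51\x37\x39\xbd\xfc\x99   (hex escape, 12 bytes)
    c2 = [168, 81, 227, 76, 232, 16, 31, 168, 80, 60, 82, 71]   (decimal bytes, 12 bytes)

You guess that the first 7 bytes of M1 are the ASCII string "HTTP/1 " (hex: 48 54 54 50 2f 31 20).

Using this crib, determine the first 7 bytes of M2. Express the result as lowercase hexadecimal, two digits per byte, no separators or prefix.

First, c1 ⊕ c2 = (M1 ⊕ K) ⊕ (M2 ⊕ K) = M1 ⊕ M2, so the key drops out. Then M2 = (M1 ⊕ M2) ⊕ M1 over the first 7 bytes.
byte 0: (fe xor a8) xor 48 = 56 xor 48 = 1e
byte 1: (6c xor 51) xor 54 = 3d xor 54 = 69
byte 2: (2c xor e3) xor 54 = cf xor 54 = 9b
byte 3: (21 xor 4c) xor 50 = 6d xor 50 = 3d
byte 4: (07 xor e8) xor 2f = ef xor 2f = c0
byte 5: (f3 xor 10) xor 31 = e3 xor 31 = d2
byte 6: (51 xor 1f) xor 20 = 4e xor 20 = 6e

1e699b3dc0d26e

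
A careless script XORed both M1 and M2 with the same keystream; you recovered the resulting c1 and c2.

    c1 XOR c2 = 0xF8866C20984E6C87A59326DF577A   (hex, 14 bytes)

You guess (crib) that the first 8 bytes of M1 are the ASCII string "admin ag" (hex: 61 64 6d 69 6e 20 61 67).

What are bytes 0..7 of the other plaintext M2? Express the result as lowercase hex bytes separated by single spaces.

Since c1 ⊕ c2 = M1 ⊕ M2, XORing with the guessed M1 bytes yields the corresponding M2 bytes: M2 = (c1 ⊕ c2) ⊕ M1.
byte 0: 11111000 ⊕ 01100001 = 10011001
byte 1: 10000110 ⊕ 01100100 = 11100010
byte 2: 01101100 ⊕ 01101101 = 00000001
byte 3: 00100000 ⊕ 01101001 = 01001001
byte 4: 10011000 ⊕ 01101110 = 11110110
byte 5: 01001110 ⊕ 00100000 = 01101110
byte 6: 01101100 ⊕ 01100001 = 00001101
byte 7: 10000111 ⊕ 01100111 = 11100000

99 e2 01 49 f6 6e 0d e0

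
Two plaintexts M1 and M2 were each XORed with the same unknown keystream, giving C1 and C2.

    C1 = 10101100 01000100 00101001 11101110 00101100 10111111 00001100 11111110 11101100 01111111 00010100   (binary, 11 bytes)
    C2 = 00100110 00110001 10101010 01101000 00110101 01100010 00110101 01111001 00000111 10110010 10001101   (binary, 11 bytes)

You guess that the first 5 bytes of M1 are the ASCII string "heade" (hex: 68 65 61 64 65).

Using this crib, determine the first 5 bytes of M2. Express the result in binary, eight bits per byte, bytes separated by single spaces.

11100010 00010000 11100010 11100010 01111100

First, C1 ⊕ C2 = (M1 ⊕ K) ⊕ (M2 ⊕ K) = M1 ⊕ M2, so the key drops out. Then M2 = (M1 ⊕ M2) ⊕ M1 over the first 5 bytes.
byte 0: (ac ⊕ 26) ⊕ 68 = 8a ⊕ 68 = e2
byte 1: (44 ⊕ 31) ⊕ 65 = 75 ⊕ 65 = 10
byte 2: (29 ⊕ aa) ⊕ 61 = 83 ⊕ 61 = e2
byte 3: (ee ⊕ 68) ⊕ 64 = 86 ⊕ 64 = e2
byte 4: (2c ⊕ 35) ⊕ 65 = 19 ⊕ 65 = 7c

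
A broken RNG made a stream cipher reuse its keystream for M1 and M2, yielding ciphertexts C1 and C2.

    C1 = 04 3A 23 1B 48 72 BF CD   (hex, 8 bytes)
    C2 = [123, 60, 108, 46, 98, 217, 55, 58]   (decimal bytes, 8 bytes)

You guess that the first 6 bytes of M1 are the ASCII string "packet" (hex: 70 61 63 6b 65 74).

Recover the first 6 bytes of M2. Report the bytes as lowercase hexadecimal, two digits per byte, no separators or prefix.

0f672c5e4fdf

First, C1 ⊕ C2 = (M1 ⊕ K) ⊕ (M2 ⊕ K) = M1 ⊕ M2, so the key drops out. Then M2 = (M1 ⊕ M2) ⊕ M1 over the first 6 bytes.
byte 0: (04 ⊕ 7b) ⊕ 70 = 7f ⊕ 70 = 0f
byte 1: (3a ⊕ 3c) ⊕ 61 = 06 ⊕ 61 = 67
byte 2: (23 ⊕ 6c) ⊕ 63 = 4f ⊕ 63 = 2c
byte 3: (1b ⊕ 2e) ⊕ 6b = 35 ⊕ 6b = 5e
byte 4: (48 ⊕ 62) ⊕ 65 = 2a ⊕ 65 = 4f
byte 5: (72 ⊕ d9) ⊕ 74 = ab ⊕ 74 = df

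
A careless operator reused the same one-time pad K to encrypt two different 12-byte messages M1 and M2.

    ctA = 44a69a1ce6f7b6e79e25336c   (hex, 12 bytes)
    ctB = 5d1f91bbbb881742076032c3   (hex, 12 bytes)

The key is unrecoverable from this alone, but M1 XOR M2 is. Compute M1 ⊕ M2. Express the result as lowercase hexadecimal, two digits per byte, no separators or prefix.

19b90ba75d7fa1a5994501af

ctA ⊕ ctB = (M1 ⊕ K) ⊕ (M2 ⊕ K) = M1 ⊕ M2 — the shared key cancels under XOR.
byte 0: 44 ^ 5d = 19
byte 1: a6 ^ 1f = b9
byte 2: 9a ^ 91 = 0b
byte 3: 1c ^ bb = a7
byte 4: e6 ^ bb = 5d
byte 5: f7 ^ 88 = 7f
byte 6: b6 ^ 17 = a1
byte 7: e7 ^ 42 = a5
byte 8: 9e ^ 07 = 99
byte 9: 25 ^ 60 = 45
byte 10: 33 ^ 32 = 01
byte 11: 6c ^ c3 = af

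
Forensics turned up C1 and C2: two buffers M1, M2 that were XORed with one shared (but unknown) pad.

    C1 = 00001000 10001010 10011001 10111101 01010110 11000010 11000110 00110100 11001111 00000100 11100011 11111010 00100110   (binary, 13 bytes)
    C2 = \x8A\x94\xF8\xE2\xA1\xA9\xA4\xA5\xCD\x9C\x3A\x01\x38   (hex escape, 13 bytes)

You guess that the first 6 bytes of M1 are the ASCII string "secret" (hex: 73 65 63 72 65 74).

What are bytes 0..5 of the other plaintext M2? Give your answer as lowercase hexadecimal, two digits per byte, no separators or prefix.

f17b022d921f

First, C1 ⊕ C2 = (M1 ⊕ K) ⊕ (M2 ⊕ K) = M1 ⊕ M2, so the key drops out. Then M2 = (M1 ⊕ M2) ⊕ M1 over the first 6 bytes.
byte 0: (08 ⊕ 8a) ⊕ 73 = 82 ⊕ 73 = f1
byte 1: (8a ⊕ 94) ⊕ 65 = 1e ⊕ 65 = 7b
byte 2: (99 ⊕ f8) ⊕ 63 = 61 ⊕ 63 = 02
byte 3: (bd ⊕ e2) ⊕ 72 = 5f ⊕ 72 = 2d
byte 4: (56 ⊕ a1) ⊕ 65 = f7 ⊕ 65 = 92
byte 5: (c2 ⊕ a9) ⊕ 74 = 6b ⊕ 74 = 1f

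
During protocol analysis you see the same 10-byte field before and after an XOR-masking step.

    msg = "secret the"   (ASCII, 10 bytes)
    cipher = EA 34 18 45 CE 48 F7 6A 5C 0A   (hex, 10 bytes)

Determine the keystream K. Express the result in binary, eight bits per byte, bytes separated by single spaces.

10011001 01010001 01111011 00110111 10101011 00111100 11010111 00011110 00110100 01101111

Since cipher = msg ⊕ K, XORing both sides with msg gives K = msg ⊕ cipher.
115 xor 234 = 153
101 xor  52 =  81
 99 xor  24 = 123
114 xor  69 =  55
101 xor 206 = 171
116 xor  72 =  60
 32 xor 247 = 215
116 xor 106 =  30
104 xor  92 =  52
101 xor  10 = 111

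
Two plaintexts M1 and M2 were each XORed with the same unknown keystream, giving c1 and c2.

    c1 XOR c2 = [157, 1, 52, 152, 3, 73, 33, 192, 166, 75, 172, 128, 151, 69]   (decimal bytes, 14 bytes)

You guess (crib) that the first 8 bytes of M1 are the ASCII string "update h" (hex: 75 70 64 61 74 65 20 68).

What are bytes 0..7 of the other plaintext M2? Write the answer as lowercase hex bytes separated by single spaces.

Since c1 ⊕ c2 = M1 ⊕ M2, XORing with the guessed M1 bytes yields the corresponding M2 bytes: M2 = (c1 ⊕ c2) ⊕ M1.
10011101 xor 01110101 = 11101000
00000001 xor 01110000 = 01110001
00110100 xor 01100100 = 01010000
10011000 xor 01100001 = 11111001
00000011 xor 01110100 = 01110111
01001001 xor 01100101 = 00101100
00100001 xor 00100000 = 00000001
11000000 xor 01101000 = 10101000

e8 71 50 f9 77 2c 01 a8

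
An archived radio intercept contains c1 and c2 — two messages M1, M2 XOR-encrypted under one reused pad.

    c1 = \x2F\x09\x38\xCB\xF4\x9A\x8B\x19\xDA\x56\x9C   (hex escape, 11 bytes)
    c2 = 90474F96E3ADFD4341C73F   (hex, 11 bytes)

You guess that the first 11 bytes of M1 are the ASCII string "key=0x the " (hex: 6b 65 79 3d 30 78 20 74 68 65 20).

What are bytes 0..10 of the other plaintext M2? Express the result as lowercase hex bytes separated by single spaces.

First, c1 ⊕ c2 = (M1 ⊕ K) ⊕ (M2 ⊕ K) = M1 ⊕ M2, so the key drops out. Then M2 = (M1 ⊕ M2) ⊕ M1 over the first 11 bytes.
byte 0: (2f xor 90) xor 6b = bf xor 6b = d4
byte 1: (09 xor 47) xor 65 = 4e xor 65 = 2b
byte 2: (38 xor 4f) xor 79 = 77 xor 79 = 0e
byte 3: (cb xor 96) xor 3d = 5d xor 3d = 60
byte 4: (f4 xor e3) xor 30 = 17 xor 30 = 27
byte 5: (9a xor ad) xor 78 = 37 xor 78 = 4f
byte 6: (8b xor fd) xor 20 = 76 xor 20 = 56
byte 7: (19 xor 43) xor 74 = 5a xor 74 = 2e
byte 8: (da xor 41) xor 68 = 9b xor 68 = f3
byte 9: (56 xor c7) xor 65 = 91 xor 65 = f4
byte 10: (9c xor 3f) xor 20 = a3 xor 20 = 83

d4 2b 0e 60 27 4f 56 2e f3 f4 83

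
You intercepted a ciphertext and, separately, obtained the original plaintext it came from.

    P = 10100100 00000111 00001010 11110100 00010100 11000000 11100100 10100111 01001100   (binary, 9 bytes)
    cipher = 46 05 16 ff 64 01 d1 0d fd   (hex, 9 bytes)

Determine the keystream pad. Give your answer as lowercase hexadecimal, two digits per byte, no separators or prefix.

Since cipher = P ⊕ pad, XORing both sides with P gives pad = P ⊕ cipher.
a4 ⊕ 46 = e2
07 ⊕ 05 = 02
0a ⊕ 16 = 1c
f4 ⊕ ff = 0b
14 ⊕ 64 = 70
c0 ⊕ 01 = c1
e4 ⊕ d1 = 35
a7 ⊕ 0d = aa
4c ⊕ fd = b1

e2021c0b70c135aab1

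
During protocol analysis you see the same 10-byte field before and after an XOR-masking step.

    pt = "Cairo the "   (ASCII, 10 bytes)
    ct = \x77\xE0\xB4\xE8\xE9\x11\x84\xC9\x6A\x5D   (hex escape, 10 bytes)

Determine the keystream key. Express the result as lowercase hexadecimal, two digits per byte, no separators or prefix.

Since ct = pt ⊕ key, XORing both sides with pt gives key = pt ⊕ ct.
byte 0: 43 ⊕ 77 = 34
byte 1: 61 ⊕ e0 = 81
byte 2: 69 ⊕ b4 = dd
byte 3: 72 ⊕ e8 = 9a
byte 4: 6f ⊕ e9 = 86
byte 5: 20 ⊕ 11 = 31
byte 6: 74 ⊕ 84 = f0
byte 7: 68 ⊕ c9 = a1
byte 8: 65 ⊕ 6a = 0f
byte 9: 20 ⊕ 5d = 7d

3481dd9a8631f0a10f7d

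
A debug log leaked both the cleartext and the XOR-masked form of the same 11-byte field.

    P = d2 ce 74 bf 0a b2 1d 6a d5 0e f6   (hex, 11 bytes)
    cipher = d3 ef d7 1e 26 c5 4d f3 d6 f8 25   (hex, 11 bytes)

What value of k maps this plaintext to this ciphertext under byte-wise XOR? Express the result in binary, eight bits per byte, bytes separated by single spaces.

Since cipher = P ⊕ k, XORing both sides with P gives k = P ⊕ cipher.
210 XOR 211 =   1
206 XOR 239 =  33
116 XOR 215 = 163
191 XOR  30 = 161
 10 XOR  38 =  44
178 XOR 197 = 119
 29 XOR  77 =  80
106 XOR 243 = 153
213 XOR 214 =   3
 14 XOR 248 = 246
246 XOR  37 = 211

00000001 00100001 10100011 10100001 00101100 01110111 01010000 10011001 00000011 11110110 11010011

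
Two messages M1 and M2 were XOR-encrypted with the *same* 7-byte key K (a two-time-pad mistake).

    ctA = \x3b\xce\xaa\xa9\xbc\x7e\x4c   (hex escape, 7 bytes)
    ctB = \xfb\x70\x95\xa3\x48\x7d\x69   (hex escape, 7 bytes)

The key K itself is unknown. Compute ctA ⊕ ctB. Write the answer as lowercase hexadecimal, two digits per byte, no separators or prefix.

ctA ⊕ ctB = (M1 ⊕ K) ⊕ (M2 ⊕ K) = M1 ⊕ M2 — the shared key cancels under XOR.
00111011 ^ 11111011 = 11000000
11001110 ^ 01110000 = 10111110
10101010 ^ 10010101 = 00111111
10101001 ^ 10100011 = 00001010
10111100 ^ 01001000 = 11110100
01111110 ^ 01111101 = 00000011
01001100 ^ 01101001 = 00100101

c0be3f0af40325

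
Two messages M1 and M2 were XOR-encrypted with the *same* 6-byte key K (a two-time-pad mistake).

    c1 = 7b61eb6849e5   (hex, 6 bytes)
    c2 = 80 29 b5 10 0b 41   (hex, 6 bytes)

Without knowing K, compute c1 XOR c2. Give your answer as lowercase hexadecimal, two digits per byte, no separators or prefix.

fb485e7842a4

c1 ⊕ c2 = (M1 ⊕ K) ⊕ (M2 ⊕ K) = M1 ⊕ M2 — the shared key cancels under XOR.
byte 0: 7b XOR 80 = fb
byte 1: 61 XOR 29 = 48
byte 2: eb XOR b5 = 5e
byte 3: 68 XOR 10 = 78
byte 4: 49 XOR 0b = 42
byte 5: e5 XOR 41 = a4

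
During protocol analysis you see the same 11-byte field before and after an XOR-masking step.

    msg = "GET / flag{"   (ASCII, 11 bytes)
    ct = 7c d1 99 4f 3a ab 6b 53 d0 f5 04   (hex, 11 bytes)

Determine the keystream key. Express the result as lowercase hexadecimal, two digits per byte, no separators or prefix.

3b94cd6f158b0d3fb1927f

Since ct = msg ⊕ key, XORing both sides with msg gives key = msg ⊕ ct.
 71 ^ 124 =  59
 69 ^ 209 = 148
 84 ^ 153 = 205
 32 ^  79 = 111
 47 ^  58 =  21
 32 ^ 171 = 139
102 ^ 107 =  13
108 ^  83 =  63
 97 ^ 208 = 177
103 ^ 245 = 146
123 ^   4 = 127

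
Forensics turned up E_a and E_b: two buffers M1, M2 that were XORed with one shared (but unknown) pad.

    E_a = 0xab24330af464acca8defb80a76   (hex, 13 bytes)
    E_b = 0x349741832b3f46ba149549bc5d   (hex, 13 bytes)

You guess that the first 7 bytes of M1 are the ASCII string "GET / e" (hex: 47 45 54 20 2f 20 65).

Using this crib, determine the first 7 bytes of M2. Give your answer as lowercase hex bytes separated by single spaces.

d8 f6 26 a9 f0 7b 8f

First, E_a ⊕ E_b = (M1 ⊕ K) ⊕ (M2 ⊕ K) = M1 ⊕ M2, so the key drops out. Then M2 = (M1 ⊕ M2) ⊕ M1 over the first 7 bytes.
byte 0: (ab XOR 34) XOR 47 = 9f XOR 47 = d8
byte 1: (24 XOR 97) XOR 45 = b3 XOR 45 = f6
byte 2: (33 XOR 41) XOR 54 = 72 XOR 54 = 26
byte 3: (0a XOR 83) XOR 20 = 89 XOR 20 = a9
byte 4: (f4 XOR 2b) XOR 2f = df XOR 2f = f0
byte 5: (64 XOR 3f) XOR 20 = 5b XOR 20 = 7b
byte 6: (ac XOR 46) XOR 65 = ea XOR 65 = 8f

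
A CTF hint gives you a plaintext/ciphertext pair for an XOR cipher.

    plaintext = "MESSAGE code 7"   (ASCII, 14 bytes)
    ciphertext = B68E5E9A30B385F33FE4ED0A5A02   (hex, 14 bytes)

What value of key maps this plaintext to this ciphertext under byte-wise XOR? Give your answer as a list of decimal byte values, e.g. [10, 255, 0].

Since ciphertext = plaintext ⊕ key, XORing both sides with plaintext gives key = plaintext ⊕ ciphertext.
4d XOR b6 = fb
45 XOR 8e = cb
53 XOR 5e = 0d
53 XOR 9a = c9
41 XOR 30 = 71
47 XOR b3 = f4
45 XOR 85 = c0
20 XOR f3 = d3
63 XOR 3f = 5c
6f XOR e4 = 8b
64 XOR ed = 89
65 XOR 0a = 6f
20 XOR 5a = 7a
37 XOR 02 = 35

[251, 203, 13, 201, 113, 244, 192, 211, 92, 139, 137, 111, 122, 53]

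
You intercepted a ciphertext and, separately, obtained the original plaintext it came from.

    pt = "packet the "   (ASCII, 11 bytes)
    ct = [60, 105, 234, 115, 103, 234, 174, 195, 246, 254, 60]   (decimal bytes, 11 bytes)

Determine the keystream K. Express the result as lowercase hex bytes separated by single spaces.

Since ct = pt ⊕ K, XORing both sides with pt gives K = pt ⊕ ct.
70 xor 3c = 4c
61 xor 69 = 08
63 xor ea = 89
6b xor 73 = 18
65 xor 67 = 02
74 xor ea = 9e
20 xor ae = 8e
74 xor c3 = b7
68 xor f6 = 9e
65 xor fe = 9b
20 xor 3c = 1c

4c 08 89 18 02 9e 8e b7 9e 9b 1c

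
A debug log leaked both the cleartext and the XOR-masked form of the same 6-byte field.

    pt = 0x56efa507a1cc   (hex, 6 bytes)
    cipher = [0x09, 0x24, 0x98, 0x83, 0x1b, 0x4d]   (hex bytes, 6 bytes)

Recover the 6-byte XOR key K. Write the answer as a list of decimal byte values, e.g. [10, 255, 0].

[95, 203, 61, 132, 186, 129]

Since cipher = pt ⊕ K, XORing both sides with pt gives K = pt ⊕ cipher.
byte 0: 01010110 XOR 00001001 = 01011111
byte 1: 11101111 XOR 00100100 = 11001011
byte 2: 10100101 XOR 10011000 = 00111101
byte 3: 00000111 XOR 10000011 = 10000100
byte 4: 10100001 XOR 00011011 = 10111010
byte 5: 11001100 XOR 01001101 = 10000001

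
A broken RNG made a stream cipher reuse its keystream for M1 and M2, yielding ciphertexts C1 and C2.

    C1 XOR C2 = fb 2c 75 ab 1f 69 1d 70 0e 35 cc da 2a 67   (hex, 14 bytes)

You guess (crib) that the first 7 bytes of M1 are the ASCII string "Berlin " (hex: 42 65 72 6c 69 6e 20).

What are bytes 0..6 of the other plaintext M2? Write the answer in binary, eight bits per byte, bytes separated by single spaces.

10111001 01001001 00000111 11000111 01110110 00000111 00111101

Since C1 ⊕ C2 = M1 ⊕ M2, XORing with the guessed M1 bytes yields the corresponding M2 bytes: M2 = (C1 ⊕ C2) ⊕ M1.
251 ^  66 = 185
 44 ^ 101 =  73
117 ^ 114 =   7
171 ^ 108 = 199
 31 ^ 105 = 118
105 ^ 110 =   7
 29 ^  32 =  61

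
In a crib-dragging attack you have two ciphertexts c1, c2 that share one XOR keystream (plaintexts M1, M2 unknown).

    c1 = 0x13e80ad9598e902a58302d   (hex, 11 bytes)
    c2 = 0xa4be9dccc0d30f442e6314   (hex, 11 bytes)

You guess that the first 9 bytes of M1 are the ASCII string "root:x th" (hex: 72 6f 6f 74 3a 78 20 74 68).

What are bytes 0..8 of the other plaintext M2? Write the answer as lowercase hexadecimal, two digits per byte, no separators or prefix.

c539f861a325bf1a1e

First, c1 ⊕ c2 = (M1 ⊕ K) ⊕ (M2 ⊕ K) = M1 ⊕ M2, so the key drops out. Then M2 = (M1 ⊕ M2) ⊕ M1 over the first 9 bytes.
byte 0: (13 XOR a4) XOR 72 = b7 XOR 72 = c5
byte 1: (e8 XOR be) XOR 6f = 56 XOR 6f = 39
byte 2: (0a XOR 9d) XOR 6f = 97 XOR 6f = f8
byte 3: (d9 XOR cc) XOR 74 = 15 XOR 74 = 61
byte 4: (59 XOR c0) XOR 3a = 99 XOR 3a = a3
byte 5: (8e XOR d3) XOR 78 = 5d XOR 78 = 25
byte 6: (90 XOR 0f) XOR 20 = 9f XOR 20 = bf
byte 7: (2a XOR 44) XOR 74 = 6e XOR 74 = 1a
byte 8: (58 XOR 2e) XOR 68 = 76 XOR 68 = 1e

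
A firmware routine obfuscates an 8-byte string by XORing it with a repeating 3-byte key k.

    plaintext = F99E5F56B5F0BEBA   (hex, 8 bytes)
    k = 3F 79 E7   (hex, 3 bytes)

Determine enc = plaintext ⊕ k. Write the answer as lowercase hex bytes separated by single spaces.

The 3-byte key repeats, so the effective keystream is 3f 79 e7 3f 79 e7 3f 79.
byte 0: 11111001 xor 00111111 = 11000110
byte 1: 10011110 xor 01111001 = 11100111
byte 2: 01011111 xor 11100111 = 10111000
byte 3: 01010110 xor 00111111 = 01101001
byte 4: 10110101 xor 01111001 = 11001100
byte 5: 11110000 xor 11100111 = 00010111
byte 6: 10111110 xor 00111111 = 10000001
byte 7: 10111010 xor 01111001 = 11000011

c6 e7 b8 69 cc 17 81 c3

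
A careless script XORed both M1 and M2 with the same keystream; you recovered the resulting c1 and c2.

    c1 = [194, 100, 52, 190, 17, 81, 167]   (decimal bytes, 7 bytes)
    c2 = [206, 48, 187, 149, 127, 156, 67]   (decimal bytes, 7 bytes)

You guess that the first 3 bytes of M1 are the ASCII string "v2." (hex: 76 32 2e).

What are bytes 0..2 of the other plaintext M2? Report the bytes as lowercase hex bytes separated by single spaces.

First, c1 ⊕ c2 = (M1 ⊕ K) ⊕ (M2 ⊕ K) = M1 ⊕ M2, so the key drops out. Then M2 = (M1 ⊕ M2) ⊕ M1 over the first 3 bytes.
byte 0: (c2 ^ ce) ^ 76 = 0c ^ 76 = 7a
byte 1: (64 ^ 30) ^ 32 = 54 ^ 32 = 66
byte 2: (34 ^ bb) ^ 2e = 8f ^ 2e = a1

7a 66 a1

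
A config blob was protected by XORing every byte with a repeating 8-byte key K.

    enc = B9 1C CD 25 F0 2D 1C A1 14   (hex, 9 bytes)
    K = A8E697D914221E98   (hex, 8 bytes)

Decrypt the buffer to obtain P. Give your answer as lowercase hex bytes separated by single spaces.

11 fa 5a fc e4 0f 02 39 bc

The 8-byte key repeats, so the effective keystream is a8 e6 97 d9 14 22 1e 98 a8.
byte 0: b9 ^ a8 = 11
byte 1: 1c ^ e6 = fa
byte 2: cd ^ 97 = 5a
byte 3: 25 ^ d9 = fc
byte 4: f0 ^ 14 = e4
byte 5: 2d ^ 22 = 0f
byte 6: 1c ^ 1e = 02
byte 7: a1 ^ 98 = 39
byte 8: 14 ^ a8 = bc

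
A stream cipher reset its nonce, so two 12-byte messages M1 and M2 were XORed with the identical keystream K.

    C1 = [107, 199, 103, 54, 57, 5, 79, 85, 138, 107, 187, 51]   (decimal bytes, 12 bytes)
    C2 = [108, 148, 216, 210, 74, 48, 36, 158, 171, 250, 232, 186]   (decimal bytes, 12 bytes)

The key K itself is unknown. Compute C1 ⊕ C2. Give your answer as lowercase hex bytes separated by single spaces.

C1 ⊕ C2 = (M1 ⊕ K) ⊕ (M2 ⊕ K) = M1 ⊕ M2 — the shared key cancels under XOR.
byte 0: 6b ⊕ 6c = 07
byte 1: c7 ⊕ 94 = 53
byte 2: 67 ⊕ d8 = bf
byte 3: 36 ⊕ d2 = e4
byte 4: 39 ⊕ 4a = 73
byte 5: 05 ⊕ 30 = 35
byte 6: 4f ⊕ 24 = 6b
byte 7: 55 ⊕ 9e = cb
byte 8: 8a ⊕ ab = 21
byte 9: 6b ⊕ fa = 91
byte 10: bb ⊕ e8 = 53
byte 11: 33 ⊕ ba = 89

07 53 bf e4 73 35 6b cb 21 91 53 89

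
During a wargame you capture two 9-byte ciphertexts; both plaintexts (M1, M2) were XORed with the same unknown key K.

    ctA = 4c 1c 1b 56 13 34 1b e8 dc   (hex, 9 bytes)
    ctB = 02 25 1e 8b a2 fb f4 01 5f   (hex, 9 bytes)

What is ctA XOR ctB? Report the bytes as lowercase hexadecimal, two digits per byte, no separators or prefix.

ctA ⊕ ctB = (M1 ⊕ K) ⊕ (M2 ⊕ K) = M1 ⊕ M2 — the shared key cancels under XOR.
4c xor 02 = 4e
1c xor 25 = 39
1b xor 1e = 05
56 xor 8b = dd
13 xor a2 = b1
34 xor fb = cf
1b xor f4 = ef
e8 xor 01 = e9
dc xor 5f = 83

4e3905ddb1cfefe983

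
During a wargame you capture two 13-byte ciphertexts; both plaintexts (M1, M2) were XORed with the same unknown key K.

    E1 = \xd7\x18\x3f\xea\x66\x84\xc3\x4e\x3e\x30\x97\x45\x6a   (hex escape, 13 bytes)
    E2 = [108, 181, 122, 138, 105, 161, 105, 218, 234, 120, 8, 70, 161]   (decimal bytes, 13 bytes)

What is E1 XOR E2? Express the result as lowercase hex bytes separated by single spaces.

E1 ⊕ E2 = (M1 ⊕ K) ⊕ (M2 ⊕ K) = M1 ⊕ M2 — the shared key cancels under XOR.
d7 ^ 6c = bb
18 ^ b5 = ad
3f ^ 7a = 45
ea ^ 8a = 60
66 ^ 69 = 0f
84 ^ a1 = 25
c3 ^ 69 = aa
4e ^ da = 94
3e ^ ea = d4
30 ^ 78 = 48
97 ^ 08 = 9f
45 ^ 46 = 03
6a ^ a1 = cb

bb ad 45 60 0f 25 aa 94 d4 48 9f 03 cb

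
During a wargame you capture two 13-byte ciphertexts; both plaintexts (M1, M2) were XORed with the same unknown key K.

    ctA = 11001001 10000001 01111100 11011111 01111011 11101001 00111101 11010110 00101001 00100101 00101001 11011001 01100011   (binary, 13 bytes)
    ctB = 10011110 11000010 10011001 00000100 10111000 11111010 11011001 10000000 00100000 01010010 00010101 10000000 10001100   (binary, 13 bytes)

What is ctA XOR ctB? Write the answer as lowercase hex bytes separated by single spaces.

57 43 e5 db c3 13 e4 56 09 77 3c 59 ef

ctA ⊕ ctB = (M1 ⊕ K) ⊕ (M2 ⊕ K) = M1 ⊕ M2 — the shared key cancels under XOR.
201 ⊕ 158 =  87
129 ⊕ 194 =  67
124 ⊕ 153 = 229
223 ⊕   4 = 219
123 ⊕ 184 = 195
233 ⊕ 250 =  19
 61 ⊕ 217 = 228
214 ⊕ 128 =  86
 41 ⊕  32 =   9
 37 ⊕  82 = 119
 41 ⊕  21 =  60
217 ⊕ 128 =  89
 99 ⊕ 140 = 239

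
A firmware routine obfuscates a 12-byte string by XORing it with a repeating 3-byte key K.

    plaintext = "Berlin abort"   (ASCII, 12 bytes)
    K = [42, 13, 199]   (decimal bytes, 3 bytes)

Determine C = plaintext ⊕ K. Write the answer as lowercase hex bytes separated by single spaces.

The 3-byte key repeats, so the effective keystream is 2a 0d c7 2a 0d c7 2a 0d c7 2a 0d c7.
byte 0: 42 XOR 2a = 68
byte 1: 65 XOR 0d = 68
byte 2: 72 XOR c7 = b5
byte 3: 6c XOR 2a = 46
byte 4: 69 XOR 0d = 64
byte 5: 6e XOR c7 = a9
byte 6: 20 XOR 2a = 0a
byte 7: 61 XOR 0d = 6c
byte 8: 62 XOR c7 = a5
byte 9: 6f XOR 2a = 45
byte 10: 72 XOR 0d = 7f
byte 11: 74 XOR c7 = b3

68 68 b5 46 64 a9 0a 6c a5 45 7f b3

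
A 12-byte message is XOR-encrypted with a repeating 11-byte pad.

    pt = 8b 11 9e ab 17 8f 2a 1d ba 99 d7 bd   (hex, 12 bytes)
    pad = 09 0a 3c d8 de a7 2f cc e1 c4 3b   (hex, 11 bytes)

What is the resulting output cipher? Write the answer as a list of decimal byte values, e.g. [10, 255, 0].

The 11-byte key repeats, so the effective keystream is 09 0a 3c d8 de a7 2f cc e1 c4 3b 09.
byte 0: 8b XOR 09 = 82
byte 1: 11 XOR 0a = 1b
byte 2: 9e XOR 3c = a2
byte 3: ab XOR d8 = 73
byte 4: 17 XOR de = c9
byte 5: 8f XOR a7 = 28
byte 6: 2a XOR 2f = 05
byte 7: 1d XOR cc = d1
byte 8: ba XOR e1 = 5b
byte 9: 99 XOR c4 = 5d
byte 10: d7 XOR 3b = ec
byte 11: bd XOR 09 = b4

[130, 27, 162, 115, 201, 40, 5, 209, 91, 93, 236, 180]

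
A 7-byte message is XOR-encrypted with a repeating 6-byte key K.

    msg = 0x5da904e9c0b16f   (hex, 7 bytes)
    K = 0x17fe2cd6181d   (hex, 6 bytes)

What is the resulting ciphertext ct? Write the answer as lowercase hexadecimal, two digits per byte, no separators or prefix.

4a57283fd8ac78

The 6-byte key repeats, so the effective keystream is 17 fe 2c d6 18 1d 17.
byte 0: 5d xor 17 = 4a
byte 1: a9 xor fe = 57
byte 2: 04 xor 2c = 28
byte 3: e9 xor d6 = 3f
byte 4: c0 xor 18 = d8
byte 5: b1 xor 1d = ac
byte 6: 6f xor 17 = 78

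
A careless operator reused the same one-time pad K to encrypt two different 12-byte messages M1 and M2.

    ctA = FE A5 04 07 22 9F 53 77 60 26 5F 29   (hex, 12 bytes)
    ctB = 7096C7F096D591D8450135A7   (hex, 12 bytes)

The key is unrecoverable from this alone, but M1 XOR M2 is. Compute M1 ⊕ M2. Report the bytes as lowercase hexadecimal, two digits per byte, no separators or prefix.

8e33c3f7b44ac2af25276a8e

ctA ⊕ ctB = (M1 ⊕ K) ⊕ (M2 ⊕ K) = M1 ⊕ M2 — the shared key cancels under XOR.
byte 0: fe xor 70 = 8e
byte 1: a5 xor 96 = 33
byte 2: 04 xor c7 = c3
byte 3: 07 xor f0 = f7
byte 4: 22 xor 96 = b4
byte 5: 9f xor d5 = 4a
byte 6: 53 xor 91 = c2
byte 7: 77 xor d8 = af
byte 8: 60 xor 45 = 25
byte 9: 26 xor 01 = 27
byte 10: 5f xor 35 = 6a
byte 11: 29 xor a7 = 8e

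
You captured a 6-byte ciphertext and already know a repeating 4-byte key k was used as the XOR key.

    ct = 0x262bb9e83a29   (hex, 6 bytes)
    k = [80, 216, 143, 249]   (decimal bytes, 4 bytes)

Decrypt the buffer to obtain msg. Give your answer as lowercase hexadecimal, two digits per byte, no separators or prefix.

76f336116af1

The 4-byte key repeats, so the effective keystream is 50 d8 8f f9 50 d8.
byte 0: 26 ^ 50 = 76
byte 1: 2b ^ d8 = f3
byte 2: b9 ^ 8f = 36
byte 3: e8 ^ f9 = 11
byte 4: 3a ^ 50 = 6a
byte 5: 29 ^ d8 = f1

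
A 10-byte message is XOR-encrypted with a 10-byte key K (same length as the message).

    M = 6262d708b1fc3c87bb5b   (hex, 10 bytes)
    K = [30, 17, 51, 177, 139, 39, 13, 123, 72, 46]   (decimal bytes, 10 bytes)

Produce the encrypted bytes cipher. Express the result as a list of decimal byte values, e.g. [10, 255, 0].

[124, 115, 228, 185, 58, 219, 49, 252, 243, 117]

 98 xor  30 = 124
 98 xor  17 = 115
215 xor  51 = 228
  8 xor 177 = 185
177 xor 139 =  58
252 xor  39 = 219
 60 xor  13 =  49
135 xor 123 = 252
187 xor  72 = 243
 91 xor  46 = 117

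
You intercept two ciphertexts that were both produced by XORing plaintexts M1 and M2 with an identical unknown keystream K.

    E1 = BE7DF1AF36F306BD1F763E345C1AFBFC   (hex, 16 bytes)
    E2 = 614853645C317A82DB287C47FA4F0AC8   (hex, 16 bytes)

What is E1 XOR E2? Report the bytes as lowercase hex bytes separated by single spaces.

df 35 a2 cb 6a c2 7c 3f c4 5e 42 73 a6 55 f1 34

E1 ⊕ E2 = (M1 ⊕ K) ⊕ (M2 ⊕ K) = M1 ⊕ M2 — the shared key cancels under XOR.
be ^ 61 = df
7d ^ 48 = 35
f1 ^ 53 = a2
af ^ 64 = cb
36 ^ 5c = 6a
f3 ^ 31 = c2
06 ^ 7a = 7c
bd ^ 82 = 3f
1f ^ db = c4
76 ^ 28 = 5e
3e ^ 7c = 42
34 ^ 47 = 73
5c ^ fa = a6
1a ^ 4f = 55
fb ^ 0a = f1
fc ^ c8 = 34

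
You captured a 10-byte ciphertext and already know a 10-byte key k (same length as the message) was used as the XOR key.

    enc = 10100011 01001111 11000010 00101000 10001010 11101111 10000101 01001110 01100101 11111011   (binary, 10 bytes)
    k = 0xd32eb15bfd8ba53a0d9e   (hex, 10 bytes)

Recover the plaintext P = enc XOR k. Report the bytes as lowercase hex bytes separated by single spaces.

70 61 73 73 77 64 20 74 68 65

byte 0: 163 ⊕ 211 = 112
byte 1:  79 ⊕  46 =  97
byte 2: 194 ⊕ 177 = 115
byte 3:  40 ⊕  91 = 115
byte 4: 138 ⊕ 253 = 119
byte 5: 239 ⊕ 139 = 100
byte 6: 133 ⊕ 165 =  32
byte 7:  78 ⊕  58 = 116
byte 8: 101 ⊕  13 = 104
byte 9: 251 ⊕ 158 = 101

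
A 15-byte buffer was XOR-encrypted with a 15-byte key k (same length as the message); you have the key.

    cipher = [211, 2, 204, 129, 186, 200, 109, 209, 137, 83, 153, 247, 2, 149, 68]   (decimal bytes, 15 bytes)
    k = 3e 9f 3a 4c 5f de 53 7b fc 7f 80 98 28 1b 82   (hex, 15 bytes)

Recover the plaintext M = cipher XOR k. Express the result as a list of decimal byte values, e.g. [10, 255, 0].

XOR is its own inverse, so applying the key byte-wise gives the result directly.
d3 ⊕ 3e = ed
02 ⊕ 9f = 9d
cc ⊕ 3a = f6
81 ⊕ 4c = cd
ba ⊕ 5f = e5
c8 ⊕ de = 16
6d ⊕ 53 = 3e
d1 ⊕ 7b = aa
89 ⊕ fc = 75
53 ⊕ 7f = 2c
99 ⊕ 80 = 19
f7 ⊕ 98 = 6f
02 ⊕ 28 = 2a
95 ⊕ 1b = 8e
44 ⊕ 82 = c6

[237, 157, 246, 205, 229, 22, 62, 170, 117, 44, 25, 111, 42, 142, 198]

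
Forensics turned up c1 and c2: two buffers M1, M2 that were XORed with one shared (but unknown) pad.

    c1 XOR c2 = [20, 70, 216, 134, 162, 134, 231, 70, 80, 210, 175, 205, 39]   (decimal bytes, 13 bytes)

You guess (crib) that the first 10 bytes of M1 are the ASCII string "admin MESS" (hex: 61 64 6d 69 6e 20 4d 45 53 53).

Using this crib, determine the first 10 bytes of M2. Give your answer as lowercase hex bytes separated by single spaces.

Since c1 ⊕ c2 = M1 ⊕ M2, XORing with the guessed M1 bytes yields the corresponding M2 bytes: M2 = (c1 ⊕ c2) ⊕ M1.
 20 ^  97 = 117
 70 ^ 100 =  34
216 ^ 109 = 181
134 ^ 105 = 239
162 ^ 110 = 204
134 ^  32 = 166
231 ^  77 = 170
 70 ^  69 =   3
 80 ^  83 =   3
210 ^  83 = 129

75 22 b5 ef cc a6 aa 03 03 81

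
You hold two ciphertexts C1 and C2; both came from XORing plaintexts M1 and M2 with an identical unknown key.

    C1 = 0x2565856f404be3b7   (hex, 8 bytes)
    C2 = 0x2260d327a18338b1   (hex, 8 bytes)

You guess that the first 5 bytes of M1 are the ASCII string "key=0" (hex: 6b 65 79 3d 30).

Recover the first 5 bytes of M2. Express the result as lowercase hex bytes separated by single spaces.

6c 60 2f 75 d1

First, C1 ⊕ C2 = (M1 ⊕ K) ⊕ (M2 ⊕ K) = M1 ⊕ M2, so the key drops out. Then M2 = (M1 ⊕ M2) ⊕ M1 over the first 5 bytes.
byte 0: (25 ^ 22) ^ 6b = 07 ^ 6b = 6c
byte 1: (65 ^ 60) ^ 65 = 05 ^ 65 = 60
byte 2: (85 ^ d3) ^ 79 = 56 ^ 79 = 2f
byte 3: (6f ^ 27) ^ 3d = 48 ^ 3d = 75
byte 4: (40 ^ a1) ^ 30 = e1 ^ 30 = d1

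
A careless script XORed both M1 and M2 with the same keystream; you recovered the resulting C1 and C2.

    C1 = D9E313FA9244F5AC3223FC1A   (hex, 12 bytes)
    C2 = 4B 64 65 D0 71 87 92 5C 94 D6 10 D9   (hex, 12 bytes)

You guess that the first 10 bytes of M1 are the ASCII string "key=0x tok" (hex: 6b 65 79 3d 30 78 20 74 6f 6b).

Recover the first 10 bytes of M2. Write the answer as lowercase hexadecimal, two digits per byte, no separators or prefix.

f9e20f17d3bb4784c99e

First, C1 ⊕ C2 = (M1 ⊕ K) ⊕ (M2 ⊕ K) = M1 ⊕ M2, so the key drops out. Then M2 = (M1 ⊕ M2) ⊕ M1 over the first 10 bytes.
byte 0: (d9 XOR 4b) XOR 6b = 92 XOR 6b = f9
byte 1: (e3 XOR 64) XOR 65 = 87 XOR 65 = e2
byte 2: (13 XOR 65) XOR 79 = 76 XOR 79 = 0f
byte 3: (fa XOR d0) XOR 3d = 2a XOR 3d = 17
byte 4: (92 XOR 71) XOR 30 = e3 XOR 30 = d3
byte 5: (44 XOR 87) XOR 78 = c3 XOR 78 = bb
byte 6: (f5 XOR 92) XOR 20 = 67 XOR 20 = 47
byte 7: (ac XOR 5c) XOR 74 = f0 XOR 74 = 84
byte 8: (32 XOR 94) XOR 6f = a6 XOR 6f = c9
byte 9: (23 XOR d6) XOR 6b = f5 XOR 6b = 9e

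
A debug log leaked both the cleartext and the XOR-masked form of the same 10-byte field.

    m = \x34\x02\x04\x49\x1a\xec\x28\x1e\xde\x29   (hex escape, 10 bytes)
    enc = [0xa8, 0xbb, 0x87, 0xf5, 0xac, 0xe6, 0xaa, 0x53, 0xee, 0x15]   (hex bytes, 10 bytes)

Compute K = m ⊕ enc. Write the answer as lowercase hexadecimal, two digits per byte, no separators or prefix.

9cb983bcb60a824d303c

Since enc = m ⊕ K, XORing both sides with m gives K = m ⊕ enc.
 52 XOR 168 = 156
  2 XOR 187 = 185
  4 XOR 135 = 131
 73 XOR 245 = 188
 26 XOR 172 = 182
236 XOR 230 =  10
 40 XOR 170 = 130
 30 XOR  83 =  77
222 XOR 238 =  48
 41 XOR  21 =  60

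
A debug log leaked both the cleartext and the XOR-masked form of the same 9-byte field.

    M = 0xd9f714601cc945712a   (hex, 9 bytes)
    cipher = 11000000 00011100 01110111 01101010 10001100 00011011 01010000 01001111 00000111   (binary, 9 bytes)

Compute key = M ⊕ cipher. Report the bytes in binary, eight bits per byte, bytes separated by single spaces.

00011001 11101011 01100011 00001010 10010000 11010010 00010101 00111110 00101101

Since cipher = M ⊕ key, XORing both sides with M gives key = M ⊕ cipher.
d9 ^ c0 = 19
f7 ^ 1c = eb
14 ^ 77 = 63
60 ^ 6a = 0a
1c ^ 8c = 90
c9 ^ 1b = d2
45 ^ 50 = 15
71 ^ 4f = 3e
2a ^ 07 = 2d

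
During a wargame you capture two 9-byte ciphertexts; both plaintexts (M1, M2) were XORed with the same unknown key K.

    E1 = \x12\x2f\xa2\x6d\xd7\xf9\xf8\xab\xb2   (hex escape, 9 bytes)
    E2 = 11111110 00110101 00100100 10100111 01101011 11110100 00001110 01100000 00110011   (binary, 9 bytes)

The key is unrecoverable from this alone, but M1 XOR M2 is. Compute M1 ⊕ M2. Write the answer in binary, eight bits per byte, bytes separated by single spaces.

E1 ⊕ E2 = (M1 ⊕ K) ⊕ (M2 ⊕ K) = M1 ⊕ M2 — the shared key cancels under XOR.
byte 0: 12 ⊕ fe = ec
byte 1: 2f ⊕ 35 = 1a
byte 2: a2 ⊕ 24 = 86
byte 3: 6d ⊕ a7 = ca
byte 4: d7 ⊕ 6b = bc
byte 5: f9 ⊕ f4 = 0d
byte 6: f8 ⊕ 0e = f6
byte 7: ab ⊕ 60 = cb
byte 8: b2 ⊕ 33 = 81

11101100 00011010 10000110 11001010 10111100 00001101 11110110 11001011 10000001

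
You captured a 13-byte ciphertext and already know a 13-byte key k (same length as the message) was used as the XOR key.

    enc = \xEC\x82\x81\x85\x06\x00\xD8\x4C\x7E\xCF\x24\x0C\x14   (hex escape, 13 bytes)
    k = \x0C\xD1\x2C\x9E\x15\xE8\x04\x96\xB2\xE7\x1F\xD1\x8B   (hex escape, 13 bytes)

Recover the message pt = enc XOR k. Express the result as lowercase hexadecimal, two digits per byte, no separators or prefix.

11101100 XOR 00001100 = 11100000
10000010 XOR 11010001 = 01010011
10000001 XOR 00101100 = 10101101
10000101 XOR 10011110 = 00011011
00000110 XOR 00010101 = 00010011
00000000 XOR 11101000 = 11101000
11011000 XOR 00000100 = 11011100
01001100 XOR 10010110 = 11011010
01111110 XOR 10110010 = 11001100
11001111 XOR 11100111 = 00101000
00100100 XOR 00011111 = 00111011
00001100 XOR 11010001 = 11011101
00010100 XOR 10001011 = 10011111

e053ad1b13e8dcdacc283bdd9f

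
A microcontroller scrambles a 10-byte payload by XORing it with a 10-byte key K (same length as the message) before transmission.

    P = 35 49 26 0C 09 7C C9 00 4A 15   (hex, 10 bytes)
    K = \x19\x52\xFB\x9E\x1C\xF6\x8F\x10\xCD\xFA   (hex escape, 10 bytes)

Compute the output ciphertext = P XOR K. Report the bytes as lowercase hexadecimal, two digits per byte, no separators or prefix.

2c1bdd92158a461087ef

00110101 ⊕ 00011001 = 00101100
01001001 ⊕ 01010010 = 00011011
00100110 ⊕ 11111011 = 11011101
00001100 ⊕ 10011110 = 10010010
00001001 ⊕ 00011100 = 00010101
01111100 ⊕ 11110110 = 10001010
11001001 ⊕ 10001111 = 01000110
00000000 ⊕ 00010000 = 00010000
01001010 ⊕ 11001101 = 10000111
00010101 ⊕ 11111010 = 11101111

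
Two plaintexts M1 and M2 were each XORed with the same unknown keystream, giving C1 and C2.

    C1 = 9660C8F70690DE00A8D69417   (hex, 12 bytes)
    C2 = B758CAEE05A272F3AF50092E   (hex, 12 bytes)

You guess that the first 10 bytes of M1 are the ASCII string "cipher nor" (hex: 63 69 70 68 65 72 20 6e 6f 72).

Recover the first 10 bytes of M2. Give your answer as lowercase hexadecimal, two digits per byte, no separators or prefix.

4251727166408c9d68f4

First, C1 ⊕ C2 = (M1 ⊕ K) ⊕ (M2 ⊕ K) = M1 ⊕ M2, so the key drops out. Then M2 = (M1 ⊕ M2) ⊕ M1 over the first 10 bytes.
byte 0: (96 xor b7) xor 63 = 21 xor 63 = 42
byte 1: (60 xor 58) xor 69 = 38 xor 69 = 51
byte 2: (c8 xor ca) xor 70 = 02 xor 70 = 72
byte 3: (f7 xor ee) xor 68 = 19 xor 68 = 71
byte 4: (06 xor 05) xor 65 = 03 xor 65 = 66
byte 5: (90 xor a2) xor 72 = 32 xor 72 = 40
byte 6: (de xor 72) xor 20 = ac xor 20 = 8c
byte 7: (00 xor f3) xor 6e = f3 xor 6e = 9d
byte 8: (a8 xor af) xor 6f = 07 xor 6f = 68
byte 9: (d6 xor 50) xor 72 = 86 xor 72 = f4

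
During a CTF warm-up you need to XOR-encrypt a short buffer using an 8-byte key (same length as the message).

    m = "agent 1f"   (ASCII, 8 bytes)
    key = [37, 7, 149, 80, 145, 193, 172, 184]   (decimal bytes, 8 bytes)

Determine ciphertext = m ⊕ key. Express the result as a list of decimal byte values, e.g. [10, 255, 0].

byte 0: 61 XOR 25 = 44
byte 1: 67 XOR 07 = 60
byte 2: 65 XOR 95 = f0
byte 3: 6e XOR 50 = 3e
byte 4: 74 XOR 91 = e5
byte 5: 20 XOR c1 = e1
byte 6: 31 XOR ac = 9d
byte 7: 66 XOR b8 = de

[68, 96, 240, 62, 229, 225, 157, 222]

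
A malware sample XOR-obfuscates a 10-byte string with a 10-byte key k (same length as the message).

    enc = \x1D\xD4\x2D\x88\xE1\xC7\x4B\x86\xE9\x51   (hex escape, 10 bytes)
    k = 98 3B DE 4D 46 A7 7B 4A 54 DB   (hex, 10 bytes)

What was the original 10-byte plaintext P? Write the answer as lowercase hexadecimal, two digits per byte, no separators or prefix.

1d XOR 98 = 85
d4 XOR 3b = ef
2d XOR de = f3
88 XOR 4d = c5
e1 XOR 46 = a7
c7 XOR a7 = 60
4b XOR 7b = 30
86 XOR 4a = cc
e9 XOR 54 = bd
51 XOR db = 8a

85eff3c5a76030ccbd8a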